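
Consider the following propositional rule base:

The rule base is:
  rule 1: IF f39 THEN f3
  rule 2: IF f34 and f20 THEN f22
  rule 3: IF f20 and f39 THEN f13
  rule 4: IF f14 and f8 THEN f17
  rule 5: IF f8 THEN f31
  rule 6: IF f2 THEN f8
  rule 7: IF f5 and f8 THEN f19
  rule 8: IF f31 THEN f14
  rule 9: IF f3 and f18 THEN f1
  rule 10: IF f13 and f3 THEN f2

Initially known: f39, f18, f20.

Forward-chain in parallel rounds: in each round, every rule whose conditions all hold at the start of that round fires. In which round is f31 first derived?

Round 1: rule 1 [IF f39 THEN f3]; rule 3 [IF f20 and f39 THEN f13]. Adds f3, f13.
Round 2: rule 9 [IF f3 and f18 THEN f1]; rule 10 [IF f13 and f3 THEN f2]. Adds f1, f2.
Round 3: rule 6 [IF f2 THEN f8]. Adds f8.
Round 4: rule 5 [IF f8 THEN f31]. Adds f31.
f31 first appears in round 4.

4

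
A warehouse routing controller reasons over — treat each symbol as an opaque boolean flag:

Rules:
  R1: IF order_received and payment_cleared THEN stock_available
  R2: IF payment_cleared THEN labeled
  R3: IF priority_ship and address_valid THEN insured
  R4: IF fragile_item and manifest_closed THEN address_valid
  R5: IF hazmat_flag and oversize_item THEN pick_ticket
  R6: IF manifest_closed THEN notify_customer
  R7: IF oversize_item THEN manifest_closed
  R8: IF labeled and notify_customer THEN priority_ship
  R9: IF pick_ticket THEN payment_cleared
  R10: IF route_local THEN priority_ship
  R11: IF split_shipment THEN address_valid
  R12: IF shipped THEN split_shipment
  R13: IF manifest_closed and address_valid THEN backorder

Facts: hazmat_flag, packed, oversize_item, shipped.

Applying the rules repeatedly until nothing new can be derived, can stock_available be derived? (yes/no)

Round 1 — R5, R7, R12, derive pick_ticket, manifest_closed, split_shipment.
Round 2 — R6, R9, R11, derive notify_customer, payment_cleared, address_valid.
Round 3 — R2, R13, derive labeled, backorder.
Round 4 — R8, derive priority_ship.
Round 5 — R3, derive insured.
Fixed point reached. stock_available is concluded only by R1; R1 needs order_received (never derived).

no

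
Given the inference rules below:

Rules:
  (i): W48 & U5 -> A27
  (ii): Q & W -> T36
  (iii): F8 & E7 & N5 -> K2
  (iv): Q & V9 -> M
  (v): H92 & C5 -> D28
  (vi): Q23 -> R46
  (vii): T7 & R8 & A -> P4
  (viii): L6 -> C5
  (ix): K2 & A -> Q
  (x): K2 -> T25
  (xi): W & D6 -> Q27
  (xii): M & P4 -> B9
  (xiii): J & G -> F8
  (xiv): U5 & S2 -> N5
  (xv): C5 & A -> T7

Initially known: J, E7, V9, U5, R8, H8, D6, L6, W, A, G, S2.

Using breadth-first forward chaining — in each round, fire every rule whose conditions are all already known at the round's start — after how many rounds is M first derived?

Round 1: (viii) [L6 -> C5]; (xi) [W & D6 -> Q27]; (xiii) [J & G -> F8]; (xiv) [U5 & S2 -> N5]. New: C5, Q27, F8, N5.
Round 2: (iii) [F8 & E7 & N5 -> K2]; (xv) [C5 & A -> T7]. New: K2, T7.
Round 3: (vii) [T7 & R8 & A -> P4]; (ix) [K2 & A -> Q]; (x) [K2 -> T25]. New: P4, Q, T25.
Round 4: (ii) [Q & W -> T36]; (iv) [Q & V9 -> M]. New: T36, M.
M first appears in round 4.

4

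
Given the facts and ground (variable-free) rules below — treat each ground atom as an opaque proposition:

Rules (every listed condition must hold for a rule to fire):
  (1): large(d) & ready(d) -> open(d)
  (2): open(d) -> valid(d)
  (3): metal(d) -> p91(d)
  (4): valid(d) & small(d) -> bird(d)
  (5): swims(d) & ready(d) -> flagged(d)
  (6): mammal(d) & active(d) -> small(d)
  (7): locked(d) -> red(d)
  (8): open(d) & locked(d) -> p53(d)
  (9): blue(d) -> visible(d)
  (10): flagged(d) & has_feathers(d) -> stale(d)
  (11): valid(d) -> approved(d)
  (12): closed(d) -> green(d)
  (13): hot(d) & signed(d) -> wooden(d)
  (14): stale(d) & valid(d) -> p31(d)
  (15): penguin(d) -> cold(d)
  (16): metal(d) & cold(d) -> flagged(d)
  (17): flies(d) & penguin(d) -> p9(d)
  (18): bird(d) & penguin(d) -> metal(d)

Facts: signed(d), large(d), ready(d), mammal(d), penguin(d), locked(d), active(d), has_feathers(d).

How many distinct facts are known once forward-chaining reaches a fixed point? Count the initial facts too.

Round 1: (1) [large(d) & ready(d) -> open(d)]; (6) [mammal(d) & active(d) -> small(d)]; (7) [locked(d) -> red(d)]; (15) [penguin(d) -> cold(d)]. Adds open(d), small(d), red(d), cold(d).
Round 2: (2) [open(d) -> valid(d)]; (8) [open(d) & locked(d) -> p53(d)]. Adds valid(d), p53(d).
Round 3: (4) [valid(d) & small(d) -> bird(d)]; (11) [valid(d) -> approved(d)]. Adds bird(d), approved(d).
Round 4: (18) [bird(d) & penguin(d) -> metal(d)]. Adds metal(d).
Round 5: (3) [metal(d) -> p91(d)]; (16) [metal(d) & cold(d) -> flagged(d)]. Adds p91(d), flagged(d).
Round 6: (10) [flagged(d) & has_feathers(d) -> stale(d)]. Adds stale(d).
Round 7: (14) [stale(d) & valid(d) -> p31(d)]. Adds p31(d).
Closure: {active(d), approved(d), bird(d), cold(d), flagged(d), has_feathers(d), large(d), locked(d), mammal(d), metal(d), open(d), p31(d), p53(d), p91(d), penguin(d), ready(d), red(d), signed(d), small(d), stale(d), valid(d)} — 21 facts.

21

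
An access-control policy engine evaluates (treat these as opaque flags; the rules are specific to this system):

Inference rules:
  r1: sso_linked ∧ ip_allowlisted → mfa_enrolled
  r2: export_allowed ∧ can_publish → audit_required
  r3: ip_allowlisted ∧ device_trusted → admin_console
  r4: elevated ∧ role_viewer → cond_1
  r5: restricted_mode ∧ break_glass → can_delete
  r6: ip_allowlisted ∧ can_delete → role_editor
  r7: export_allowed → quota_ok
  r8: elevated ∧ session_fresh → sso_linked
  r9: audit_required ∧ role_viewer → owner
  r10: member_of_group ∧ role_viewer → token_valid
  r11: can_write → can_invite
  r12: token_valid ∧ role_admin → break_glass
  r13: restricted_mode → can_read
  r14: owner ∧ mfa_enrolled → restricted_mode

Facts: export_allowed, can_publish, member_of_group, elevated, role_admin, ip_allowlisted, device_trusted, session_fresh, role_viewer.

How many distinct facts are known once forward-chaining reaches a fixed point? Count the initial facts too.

[1] r2 [export_allowed ∧ can_publish → audit_required]; r3 [ip_allowlisted ∧ device_trusted → admin_console]; r4 [elevated ∧ role_viewer → cond_1]; r7 [export_allowed → quota_ok]; r8 [elevated ∧ session_fresh → sso_linked]; r10 [member_of_group ∧ role_viewer → token_valid]. ⇒ new: audit_required, admin_console, cond_1, quota_ok, sso_linked, token_valid.
[2] r1 [sso_linked ∧ ip_allowlisted → mfa_enrolled]; r9 [audit_required ∧ role_viewer → owner]; r12 [token_valid ∧ role_admin → break_glass]. ⇒ new: mfa_enrolled, owner, break_glass.
[3] r14 [owner ∧ mfa_enrolled → restricted_mode]. ⇒ new: restricted_mode.
[4] r5 [restricted_mode ∧ break_glass → can_delete]; r13 [restricted_mode → can_read]. ⇒ new: can_delete, can_read.
[5] r6 [ip_allowlisted ∧ can_delete → role_editor]. ⇒ new: role_editor.
Closure: {admin_console, audit_required, break_glass, can_delete, can_publish, can_read, cond_1, device_trusted, elevated, export_allowed, ip_allowlisted, member_of_group, mfa_enrolled, owner, quota_ok, restricted_mode, role_admin, role_editor, role_viewer, session_fresh, sso_linked, token_valid} — 22 facts.

22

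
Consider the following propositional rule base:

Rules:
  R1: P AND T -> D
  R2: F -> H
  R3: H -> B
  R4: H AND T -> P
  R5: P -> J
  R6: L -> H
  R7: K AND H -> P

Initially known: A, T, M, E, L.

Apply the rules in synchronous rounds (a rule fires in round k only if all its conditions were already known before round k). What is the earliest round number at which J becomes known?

3

Round 1: R6 [L -> H]. New: H.
Round 2: R3 [H -> B]; R4 [H AND T -> P]. New: B, P.
Round 3: R1 [P AND T -> D]; R5 [P -> J]. New: D, J.
J first appears in round 3.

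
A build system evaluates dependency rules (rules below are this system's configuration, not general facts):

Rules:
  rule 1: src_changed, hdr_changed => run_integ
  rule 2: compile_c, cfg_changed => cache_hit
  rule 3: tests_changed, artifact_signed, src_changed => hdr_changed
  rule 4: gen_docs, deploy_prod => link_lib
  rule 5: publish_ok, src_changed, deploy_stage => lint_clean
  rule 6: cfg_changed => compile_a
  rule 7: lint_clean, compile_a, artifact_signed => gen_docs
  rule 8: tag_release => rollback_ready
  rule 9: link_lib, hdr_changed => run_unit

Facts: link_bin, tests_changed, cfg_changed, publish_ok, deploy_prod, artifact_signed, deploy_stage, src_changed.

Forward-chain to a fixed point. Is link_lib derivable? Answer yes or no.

Round 1 fires rule 3, rule 5, rule 6, giving hdr_changed, lint_clean, compile_a.
Round 2 fires rule 1, rule 7, giving run_integ, gen_docs.
Round 3 fires rule 4, giving link_lib.
Round 4 fires rule 9, giving run_unit.
link_lib appears in round 3, so it is derivable.

yes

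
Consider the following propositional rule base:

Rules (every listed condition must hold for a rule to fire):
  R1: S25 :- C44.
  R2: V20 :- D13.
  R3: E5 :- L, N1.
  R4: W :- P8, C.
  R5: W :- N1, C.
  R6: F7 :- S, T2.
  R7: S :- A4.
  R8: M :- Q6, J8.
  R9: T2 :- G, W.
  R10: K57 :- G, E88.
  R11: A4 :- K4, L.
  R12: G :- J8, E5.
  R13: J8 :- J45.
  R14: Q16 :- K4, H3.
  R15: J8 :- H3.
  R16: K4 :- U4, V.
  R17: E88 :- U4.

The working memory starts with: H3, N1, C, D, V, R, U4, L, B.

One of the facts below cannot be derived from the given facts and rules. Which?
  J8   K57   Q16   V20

V20

Round 1 — R3, R5, R15, R16, R17, derive E5, W, J8, K4, E88.
Round 2 — R11, R12, R14, derive A4, G, Q16.
Round 3 — R7, R9, R10, derive S, T2, K57.
Round 4 — R6, derive F7.
Derived: Q16 (round 2), J8 (round 1), K57 (round 3). V20 never appears in any round.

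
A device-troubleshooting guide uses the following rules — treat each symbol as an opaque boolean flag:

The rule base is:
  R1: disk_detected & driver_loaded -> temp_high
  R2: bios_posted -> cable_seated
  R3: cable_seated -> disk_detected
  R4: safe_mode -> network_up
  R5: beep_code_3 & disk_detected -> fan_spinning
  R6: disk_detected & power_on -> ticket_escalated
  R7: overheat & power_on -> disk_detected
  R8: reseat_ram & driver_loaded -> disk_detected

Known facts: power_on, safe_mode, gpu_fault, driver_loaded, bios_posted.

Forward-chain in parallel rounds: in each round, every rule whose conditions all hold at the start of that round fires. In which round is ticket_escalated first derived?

Round 1 fires R2, R4, giving cable_seated, network_up.
Round 2 fires R3, giving disk_detected.
Round 3 fires R1, R6, giving temp_high, ticket_escalated.
ticket_escalated first appears in round 3.

3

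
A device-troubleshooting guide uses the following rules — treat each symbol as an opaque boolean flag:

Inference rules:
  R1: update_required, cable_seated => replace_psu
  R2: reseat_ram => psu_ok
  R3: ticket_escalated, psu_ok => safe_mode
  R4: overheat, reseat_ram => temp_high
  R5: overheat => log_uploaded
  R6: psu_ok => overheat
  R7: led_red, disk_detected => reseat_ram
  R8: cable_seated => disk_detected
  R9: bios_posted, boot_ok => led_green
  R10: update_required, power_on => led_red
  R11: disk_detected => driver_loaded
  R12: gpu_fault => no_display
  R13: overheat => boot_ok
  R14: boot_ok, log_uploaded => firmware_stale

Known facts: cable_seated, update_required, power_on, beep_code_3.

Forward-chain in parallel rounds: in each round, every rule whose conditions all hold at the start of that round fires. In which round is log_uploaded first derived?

5

Round 1: R1 [update_required, cable_seated => replace_psu]; R8 [cable_seated => disk_detected]; R10 [update_required, power_on => led_red]. New: replace_psu, disk_detected, led_red.
Round 2: R7 [led_red, disk_detected => reseat_ram]; R11 [disk_detected => driver_loaded]. New: reseat_ram, driver_loaded.
Round 3: R2 [reseat_ram => psu_ok]. New: psu_ok.
Round 4: R6 [psu_ok => overheat]. New: overheat.
Round 5: R4 [overheat, reseat_ram => temp_high]; R5 [overheat => log_uploaded]; R13 [overheat => boot_ok]. New: temp_high, log_uploaded, boot_ok.
log_uploaded first appears in round 5.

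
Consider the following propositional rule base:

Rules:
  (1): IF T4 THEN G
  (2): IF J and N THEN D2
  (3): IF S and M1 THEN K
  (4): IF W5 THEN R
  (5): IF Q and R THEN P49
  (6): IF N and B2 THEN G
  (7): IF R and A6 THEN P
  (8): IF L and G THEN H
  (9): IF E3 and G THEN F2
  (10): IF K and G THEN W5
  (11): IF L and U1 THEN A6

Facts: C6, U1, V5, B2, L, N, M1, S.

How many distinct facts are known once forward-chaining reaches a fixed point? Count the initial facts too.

15

Round 1: (3) [IF S and M1 THEN K]; (6) [IF N and B2 THEN G]; (11) [IF L and U1 THEN A6]. Adds K, G, A6.
Round 2: (8) [IF L and G THEN H]; (10) [IF K and G THEN W5]. Adds H, W5.
Round 3: (4) [IF W5 THEN R]. Adds R.
Round 4: (7) [IF R and A6 THEN P]. Adds P.
Closure: {A6, B2, C6, G, H, K, L, M1, N, P, R, S, U1, V5, W5} — 15 facts.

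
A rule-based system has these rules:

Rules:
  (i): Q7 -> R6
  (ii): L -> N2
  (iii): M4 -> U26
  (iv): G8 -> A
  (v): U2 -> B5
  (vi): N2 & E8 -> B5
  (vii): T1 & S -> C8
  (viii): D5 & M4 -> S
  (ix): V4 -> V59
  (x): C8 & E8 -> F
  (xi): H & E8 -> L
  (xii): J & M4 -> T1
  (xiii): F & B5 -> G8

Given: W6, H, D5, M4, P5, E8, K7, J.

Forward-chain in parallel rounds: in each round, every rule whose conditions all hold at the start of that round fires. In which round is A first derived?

Round 1 fires (iii), (viii), (xi), (xii), giving U26, S, L, T1.
Round 2 fires (ii), (vii), giving N2, C8.
Round 3 fires (vi), (x), giving B5, F.
Round 4 fires (xiii), giving G8.
Round 5 fires (iv), giving A.
A first appears in round 5.

5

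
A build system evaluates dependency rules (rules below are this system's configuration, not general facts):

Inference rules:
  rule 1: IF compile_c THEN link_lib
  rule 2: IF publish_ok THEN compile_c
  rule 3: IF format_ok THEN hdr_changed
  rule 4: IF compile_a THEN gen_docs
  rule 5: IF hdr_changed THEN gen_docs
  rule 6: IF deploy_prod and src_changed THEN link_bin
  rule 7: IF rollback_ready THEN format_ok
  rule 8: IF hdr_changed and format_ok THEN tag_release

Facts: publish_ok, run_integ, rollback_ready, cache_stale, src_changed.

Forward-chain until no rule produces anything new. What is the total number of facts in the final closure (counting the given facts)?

[1] rule 2 [IF publish_ok THEN compile_c]; rule 7 [IF rollback_ready THEN format_ok]. ⇒ new: compile_c, format_ok.
[2] rule 1 [IF compile_c THEN link_lib]; rule 3 [IF format_ok THEN hdr_changed]. ⇒ new: link_lib, hdr_changed.
[3] rule 5 [IF hdr_changed THEN gen_docs]; rule 8 [IF hdr_changed and format_ok THEN tag_release]. ⇒ new: gen_docs, tag_release.
Closure: {cache_stale, compile_c, format_ok, gen_docs, hdr_changed, link_lib, publish_ok, rollback_ready, run_integ, src_changed, tag_release} — 11 facts.

11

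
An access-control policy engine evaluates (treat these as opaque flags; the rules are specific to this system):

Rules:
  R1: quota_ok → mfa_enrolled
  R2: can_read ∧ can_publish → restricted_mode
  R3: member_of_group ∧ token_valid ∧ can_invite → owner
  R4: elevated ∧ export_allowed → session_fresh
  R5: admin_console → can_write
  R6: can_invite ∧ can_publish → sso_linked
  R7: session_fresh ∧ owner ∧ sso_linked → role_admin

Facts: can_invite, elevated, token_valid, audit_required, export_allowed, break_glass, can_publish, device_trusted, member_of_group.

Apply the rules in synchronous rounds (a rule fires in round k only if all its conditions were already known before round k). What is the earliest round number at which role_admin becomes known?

2

Round 1 fires R3, R4, R6, giving owner, session_fresh, sso_linked.
Round 2 fires R7, giving role_admin.
role_admin first appears in round 2.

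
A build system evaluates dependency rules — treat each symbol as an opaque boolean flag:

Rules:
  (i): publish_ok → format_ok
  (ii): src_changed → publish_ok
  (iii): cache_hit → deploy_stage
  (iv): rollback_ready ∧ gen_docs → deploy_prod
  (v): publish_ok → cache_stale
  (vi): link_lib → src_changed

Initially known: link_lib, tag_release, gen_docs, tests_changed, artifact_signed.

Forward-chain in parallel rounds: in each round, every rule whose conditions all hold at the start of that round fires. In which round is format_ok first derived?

3

[1] (vi) [link_lib → src_changed]. ⇒ new: src_changed.
[2] (ii) [src_changed → publish_ok]. ⇒ new: publish_ok.
[3] (i) [publish_ok → format_ok]; (v) [publish_ok → cache_stale]. ⇒ new: format_ok, cache_stale.
format_ok first appears in round 3.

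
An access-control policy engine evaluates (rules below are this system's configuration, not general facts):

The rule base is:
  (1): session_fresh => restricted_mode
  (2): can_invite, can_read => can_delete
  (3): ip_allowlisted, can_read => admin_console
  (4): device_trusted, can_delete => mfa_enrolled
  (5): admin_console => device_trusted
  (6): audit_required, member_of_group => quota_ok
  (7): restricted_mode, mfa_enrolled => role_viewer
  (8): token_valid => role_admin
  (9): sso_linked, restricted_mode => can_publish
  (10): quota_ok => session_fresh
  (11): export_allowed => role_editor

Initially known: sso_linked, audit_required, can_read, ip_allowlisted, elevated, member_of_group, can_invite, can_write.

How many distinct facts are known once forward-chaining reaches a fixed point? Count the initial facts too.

17

Round 1: (2) [can_invite, can_read => can_delete]; (3) [ip_allowlisted, can_read => admin_console]; (6) [audit_required, member_of_group => quota_ok]. New: can_delete, admin_console, quota_ok.
Round 2: (5) [admin_console => device_trusted]; (10) [quota_ok => session_fresh]. New: device_trusted, session_fresh.
Round 3: (1) [session_fresh => restricted_mode]; (4) [device_trusted, can_delete => mfa_enrolled]. New: restricted_mode, mfa_enrolled.
Round 4: (7) [restricted_mode, mfa_enrolled => role_viewer]; (9) [sso_linked, restricted_mode => can_publish]. New: role_viewer, can_publish.
Closure: {admin_console, audit_required, can_delete, can_invite, can_publish, can_read, can_write, device_trusted, elevated, ip_allowlisted, member_of_group, mfa_enrolled, quota_ok, restricted_mode, role_viewer, session_fresh, sso_linked} — 17 facts.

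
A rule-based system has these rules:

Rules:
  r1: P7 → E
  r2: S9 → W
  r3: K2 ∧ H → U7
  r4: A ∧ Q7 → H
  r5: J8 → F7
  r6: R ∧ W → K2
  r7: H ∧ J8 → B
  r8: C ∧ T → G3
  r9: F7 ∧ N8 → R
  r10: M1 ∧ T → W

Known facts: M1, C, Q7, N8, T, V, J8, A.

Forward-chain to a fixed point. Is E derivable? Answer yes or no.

[1] r4 [A ∧ Q7 → H]; r5 [J8 → F7]; r8 [C ∧ T → G3]; r10 [M1 ∧ T → W]. ⇒ new: H, F7, G3, W.
[2] r7 [H ∧ J8 → B]; r9 [F7 ∧ N8 → R]. ⇒ new: B, R.
[3] r6 [R ∧ W → K2]. ⇒ new: K2.
[4] r3 [K2 ∧ H → U7]. ⇒ new: U7.
Fixed point reached. E is concluded only by r1; r1 needs P7 (never derived).

no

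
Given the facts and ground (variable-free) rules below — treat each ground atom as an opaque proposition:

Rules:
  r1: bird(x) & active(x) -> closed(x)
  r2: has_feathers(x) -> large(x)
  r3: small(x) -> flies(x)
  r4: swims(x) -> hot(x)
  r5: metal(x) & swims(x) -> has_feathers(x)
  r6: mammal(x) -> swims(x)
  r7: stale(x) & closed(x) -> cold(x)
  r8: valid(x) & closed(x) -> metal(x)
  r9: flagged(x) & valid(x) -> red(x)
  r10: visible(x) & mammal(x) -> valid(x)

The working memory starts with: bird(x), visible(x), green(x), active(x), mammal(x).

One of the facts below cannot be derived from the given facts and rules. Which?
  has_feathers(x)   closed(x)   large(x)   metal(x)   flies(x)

Round 1 fires r1, r6, r10, giving closed(x), swims(x), valid(x).
Round 2 fires r4, r8, giving hot(x), metal(x).
Round 3 fires r5, giving has_feathers(x).
Round 4 fires r2, giving large(x).
Derived: has_feathers(x) (round 3), large(x) (round 4), closed(x) (round 1), metal(x) (round 2). flies(x) never appears in any round.

flies(x)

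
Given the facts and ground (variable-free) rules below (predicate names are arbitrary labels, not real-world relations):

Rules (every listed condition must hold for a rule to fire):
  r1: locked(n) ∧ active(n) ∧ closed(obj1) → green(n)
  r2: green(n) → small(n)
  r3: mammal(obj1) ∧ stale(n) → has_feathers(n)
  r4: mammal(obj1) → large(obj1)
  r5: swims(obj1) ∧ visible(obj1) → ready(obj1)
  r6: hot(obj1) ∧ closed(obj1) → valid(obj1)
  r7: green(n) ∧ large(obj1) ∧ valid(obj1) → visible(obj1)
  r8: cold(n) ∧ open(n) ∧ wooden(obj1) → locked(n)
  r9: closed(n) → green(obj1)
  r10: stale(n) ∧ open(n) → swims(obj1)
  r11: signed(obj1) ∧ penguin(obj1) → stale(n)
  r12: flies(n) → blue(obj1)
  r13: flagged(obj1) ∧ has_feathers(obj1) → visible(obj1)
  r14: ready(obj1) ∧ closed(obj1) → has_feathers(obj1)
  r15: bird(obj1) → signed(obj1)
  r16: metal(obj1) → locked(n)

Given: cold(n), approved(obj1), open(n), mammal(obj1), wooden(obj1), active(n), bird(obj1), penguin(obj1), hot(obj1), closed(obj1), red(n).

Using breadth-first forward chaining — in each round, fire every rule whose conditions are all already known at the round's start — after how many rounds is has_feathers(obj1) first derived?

5

Round 1: r4 [mammal(obj1) → large(obj1)]; r6 [hot(obj1) ∧ closed(obj1) → valid(obj1)]; r8 [cold(n) ∧ open(n) ∧ wooden(obj1) → locked(n)]; r15 [bird(obj1) → signed(obj1)]. Adds large(obj1), valid(obj1), locked(n), signed(obj1).
Round 2: r1 [locked(n) ∧ active(n) ∧ closed(obj1) → green(n)]; r11 [signed(obj1) ∧ penguin(obj1) → stale(n)]. Adds green(n), stale(n).
Round 3: r2 [green(n) → small(n)]; r3 [mammal(obj1) ∧ stale(n) → has_feathers(n)]; r7 [green(n) ∧ large(obj1) ∧ valid(obj1) → visible(obj1)]; r10 [stale(n) ∧ open(n) → swims(obj1)]. Adds small(n), has_feathers(n), visible(obj1), swims(obj1).
Round 4: r5 [swims(obj1) ∧ visible(obj1) → ready(obj1)]. Adds ready(obj1).
Round 5: r14 [ready(obj1) ∧ closed(obj1) → has_feathers(obj1)]. Adds has_feathers(obj1).
has_feathers(obj1) first appears in round 5.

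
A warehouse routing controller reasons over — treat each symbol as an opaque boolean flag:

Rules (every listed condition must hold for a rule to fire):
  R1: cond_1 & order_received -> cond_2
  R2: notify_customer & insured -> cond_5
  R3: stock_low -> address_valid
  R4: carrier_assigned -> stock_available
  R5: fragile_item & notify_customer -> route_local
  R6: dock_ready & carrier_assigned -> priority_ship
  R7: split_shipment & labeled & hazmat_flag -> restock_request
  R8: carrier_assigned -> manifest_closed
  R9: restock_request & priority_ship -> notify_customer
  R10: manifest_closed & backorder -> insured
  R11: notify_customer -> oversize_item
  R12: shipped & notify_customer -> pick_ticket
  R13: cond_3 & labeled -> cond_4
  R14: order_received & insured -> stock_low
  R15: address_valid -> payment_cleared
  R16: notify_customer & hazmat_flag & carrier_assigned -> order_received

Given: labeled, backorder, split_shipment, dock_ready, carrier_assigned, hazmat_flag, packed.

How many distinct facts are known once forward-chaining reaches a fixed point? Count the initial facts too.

19

Round 1 — R4, R6, R7, R8, derive stock_available, priority_ship, restock_request, manifest_closed.
Round 2 — R9, R10, derive notify_customer, insured.
Round 3 — R2, R11, R16, derive cond_5, oversize_item, order_received.
Round 4 — R14, derive stock_low.
Round 5 — R3, derive address_valid.
Round 6 — R15, derive payment_cleared.
Closure: {address_valid, backorder, carrier_assigned, cond_5, dock_ready, hazmat_flag, insured, labeled, manifest_closed, notify_customer, order_received, oversize_item, packed, payment_cleared, priority_ship, restock_request, split_shipment, stock_available, stock_low} — 19 facts.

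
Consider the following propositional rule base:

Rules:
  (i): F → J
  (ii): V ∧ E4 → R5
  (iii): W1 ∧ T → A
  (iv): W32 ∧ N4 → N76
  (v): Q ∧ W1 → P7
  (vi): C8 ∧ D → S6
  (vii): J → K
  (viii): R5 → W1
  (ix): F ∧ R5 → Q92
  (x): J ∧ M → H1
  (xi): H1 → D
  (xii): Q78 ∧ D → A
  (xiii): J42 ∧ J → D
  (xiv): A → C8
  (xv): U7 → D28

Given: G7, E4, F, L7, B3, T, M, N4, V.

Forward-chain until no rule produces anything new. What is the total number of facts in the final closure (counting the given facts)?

Round 1 fires (i), (ii), giving J, R5.
Round 2 fires (vii), (viii), (ix), (x), giving K, W1, Q92, H1.
Round 3 fires (iii), (xi), giving A, D.
Round 4 fires (xiv), giving C8.
Round 5 fires (vi), giving S6.
Closure: {A, B3, C8, D, E4, F, G7, H1, J, K, L7, M, N4, Q92, R5, S6, T, V, W1} — 19 facts.

19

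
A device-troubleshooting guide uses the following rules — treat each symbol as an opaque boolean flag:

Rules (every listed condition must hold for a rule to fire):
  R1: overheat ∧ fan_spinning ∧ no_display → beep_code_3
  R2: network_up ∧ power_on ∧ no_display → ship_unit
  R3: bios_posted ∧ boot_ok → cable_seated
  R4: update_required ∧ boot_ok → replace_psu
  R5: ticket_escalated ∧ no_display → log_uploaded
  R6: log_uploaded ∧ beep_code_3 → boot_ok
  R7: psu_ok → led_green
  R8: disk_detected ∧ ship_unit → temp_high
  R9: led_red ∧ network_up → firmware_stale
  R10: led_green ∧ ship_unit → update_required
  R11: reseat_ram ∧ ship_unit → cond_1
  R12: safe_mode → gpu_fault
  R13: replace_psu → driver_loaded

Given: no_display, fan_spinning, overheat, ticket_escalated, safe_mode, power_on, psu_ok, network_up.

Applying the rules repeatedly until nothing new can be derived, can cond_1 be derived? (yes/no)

[1] R1 [overheat ∧ fan_spinning ∧ no_display → beep_code_3]; R2 [network_up ∧ power_on ∧ no_display → ship_unit]; R5 [ticket_escalated ∧ no_display → log_uploaded]; R7 [psu_ok → led_green]; R12 [safe_mode → gpu_fault]. ⇒ new: beep_code_3, ship_unit, log_uploaded, led_green, gpu_fault.
[2] R6 [log_uploaded ∧ beep_code_3 → boot_ok]; R10 [led_green ∧ ship_unit → update_required]. ⇒ new: boot_ok, update_required.
[3] R4 [update_required ∧ boot_ok → replace_psu]. ⇒ new: replace_psu.
[4] R13 [replace_psu → driver_loaded]. ⇒ new: driver_loaded.
Fixed point reached. cond_1 is concluded only by R11; R11 needs reseat_ram (never derived).

no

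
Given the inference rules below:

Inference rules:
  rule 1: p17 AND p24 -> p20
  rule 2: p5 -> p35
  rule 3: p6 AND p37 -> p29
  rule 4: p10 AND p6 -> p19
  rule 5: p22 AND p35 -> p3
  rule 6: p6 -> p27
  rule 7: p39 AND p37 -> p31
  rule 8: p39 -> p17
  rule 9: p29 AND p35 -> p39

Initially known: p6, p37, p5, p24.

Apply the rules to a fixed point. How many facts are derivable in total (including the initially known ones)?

Round 1 fires rule 2, rule 3, rule 6, giving p35, p29, p27.
Round 2 fires rule 9, giving p39.
Round 3 fires rule 7, rule 8, giving p31, p17.
Round 4 fires rule 1, giving p20.
Closure: {p17, p20, p24, p27, p29, p31, p35, p37, p39, p5, p6} — 11 facts.

11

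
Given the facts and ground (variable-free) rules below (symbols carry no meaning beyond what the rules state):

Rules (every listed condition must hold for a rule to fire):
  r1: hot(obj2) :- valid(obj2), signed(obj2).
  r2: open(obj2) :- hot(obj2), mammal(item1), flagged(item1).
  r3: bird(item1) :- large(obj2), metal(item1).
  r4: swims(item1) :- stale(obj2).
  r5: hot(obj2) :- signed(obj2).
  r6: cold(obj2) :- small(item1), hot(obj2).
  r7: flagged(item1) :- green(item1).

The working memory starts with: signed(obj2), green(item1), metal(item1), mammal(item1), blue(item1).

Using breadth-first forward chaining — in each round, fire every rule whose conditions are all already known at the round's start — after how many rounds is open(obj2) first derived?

2

Round 1: r5 [hot(obj2) :- signed(obj2).]; r7 [flagged(item1) :- green(item1).]. New: hot(obj2), flagged(item1).
Round 2: r2 [open(obj2) :- hot(obj2), mammal(item1), flagged(item1).]. New: open(obj2).
open(obj2) first appears in round 2.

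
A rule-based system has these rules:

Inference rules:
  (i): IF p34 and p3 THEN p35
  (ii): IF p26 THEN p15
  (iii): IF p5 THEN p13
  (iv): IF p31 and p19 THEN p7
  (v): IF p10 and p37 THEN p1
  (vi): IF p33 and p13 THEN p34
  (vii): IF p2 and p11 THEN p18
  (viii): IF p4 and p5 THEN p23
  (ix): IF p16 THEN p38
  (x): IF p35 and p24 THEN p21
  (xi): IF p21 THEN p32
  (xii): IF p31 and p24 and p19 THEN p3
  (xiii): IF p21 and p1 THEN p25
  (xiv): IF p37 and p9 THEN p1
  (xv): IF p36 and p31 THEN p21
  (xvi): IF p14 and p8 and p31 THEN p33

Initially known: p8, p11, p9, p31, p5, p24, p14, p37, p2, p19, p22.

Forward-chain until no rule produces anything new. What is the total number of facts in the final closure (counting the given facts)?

Round 1: (iii) [IF p5 THEN p13]; (iv) [IF p31 and p19 THEN p7]; (vii) [IF p2 and p11 THEN p18]; (xii) [IF p31 and p24 and p19 THEN p3]; (xiv) [IF p37 and p9 THEN p1]; (xvi) [IF p14 and p8 and p31 THEN p33]. New: p13, p7, p18, p3, p1, p33.
Round 2: (vi) [IF p33 and p13 THEN p34]. New: p34.
Round 3: (i) [IF p34 and p3 THEN p35]. New: p35.
Round 4: (x) [IF p35 and p24 THEN p21]. New: p21.
Round 5: (xi) [IF p21 THEN p32]; (xiii) [IF p21 and p1 THEN p25]. New: p32, p25.
Closure: {p1, p11, p13, p14, p18, p19, p2, p21, p22, p24, p25, p3, p31, p32, p33, p34, p35, p37, p5, p7, p8, p9} — 22 facts.

22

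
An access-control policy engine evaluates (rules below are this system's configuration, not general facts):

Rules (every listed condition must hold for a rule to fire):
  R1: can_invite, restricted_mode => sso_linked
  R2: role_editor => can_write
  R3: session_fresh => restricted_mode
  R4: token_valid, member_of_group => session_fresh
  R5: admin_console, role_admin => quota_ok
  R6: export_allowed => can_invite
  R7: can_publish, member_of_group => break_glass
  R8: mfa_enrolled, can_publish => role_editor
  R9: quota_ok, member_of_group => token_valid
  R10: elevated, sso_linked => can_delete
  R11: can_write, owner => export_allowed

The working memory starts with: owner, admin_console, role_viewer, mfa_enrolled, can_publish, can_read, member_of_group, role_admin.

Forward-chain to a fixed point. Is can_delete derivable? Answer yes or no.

no

Round 1 — R5, R7, R8, derive quota_ok, break_glass, role_editor.
Round 2 — R2, R9, derive can_write, token_valid.
Round 3 — R4, R11, derive session_fresh, export_allowed.
Round 4 — R3, R6, derive restricted_mode, can_invite.
Round 5 — R1, derive sso_linked.
Fixed point reached. can_delete is concluded only by R10; R10 needs elevated (never derived).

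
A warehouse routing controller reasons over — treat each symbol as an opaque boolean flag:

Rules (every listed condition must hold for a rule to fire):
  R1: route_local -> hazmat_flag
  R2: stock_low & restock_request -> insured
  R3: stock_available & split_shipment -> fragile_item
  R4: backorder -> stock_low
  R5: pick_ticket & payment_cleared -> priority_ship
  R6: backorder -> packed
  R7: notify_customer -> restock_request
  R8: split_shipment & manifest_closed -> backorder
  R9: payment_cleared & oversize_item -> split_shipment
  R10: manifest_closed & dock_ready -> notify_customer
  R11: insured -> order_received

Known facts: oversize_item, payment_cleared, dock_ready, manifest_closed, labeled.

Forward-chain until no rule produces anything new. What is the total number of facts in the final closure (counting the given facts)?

13

Round 1 — R9, R10, derive split_shipment, notify_customer.
Round 2 — R7, R8, derive restock_request, backorder.
Round 3 — R4, R6, derive stock_low, packed.
Round 4 — R2, derive insured.
Round 5 — R11, derive order_received.
Closure: {backorder, dock_ready, insured, labeled, manifest_closed, notify_customer, order_received, oversize_item, packed, payment_cleared, restock_request, split_shipment, stock_low} — 13 facts.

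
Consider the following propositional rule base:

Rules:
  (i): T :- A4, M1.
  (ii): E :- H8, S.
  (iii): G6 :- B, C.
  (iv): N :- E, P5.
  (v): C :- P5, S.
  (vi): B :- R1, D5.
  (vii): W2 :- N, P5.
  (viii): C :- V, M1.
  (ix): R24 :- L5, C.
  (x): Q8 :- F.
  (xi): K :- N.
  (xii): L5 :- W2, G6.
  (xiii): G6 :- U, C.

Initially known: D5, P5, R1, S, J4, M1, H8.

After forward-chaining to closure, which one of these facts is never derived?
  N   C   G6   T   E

T

Round 1 fires (ii), (v), (vi), giving E, C, B.
Round 2 fires (iii), (iv), giving G6, N.
Round 3 fires (vii), (xi), giving W2, K.
Round 4 fires (xii), giving L5.
Round 5 fires (ix), giving R24.
Derived: C (round 1), N (round 2), G6 (round 2), E (round 1). T never appears in any round.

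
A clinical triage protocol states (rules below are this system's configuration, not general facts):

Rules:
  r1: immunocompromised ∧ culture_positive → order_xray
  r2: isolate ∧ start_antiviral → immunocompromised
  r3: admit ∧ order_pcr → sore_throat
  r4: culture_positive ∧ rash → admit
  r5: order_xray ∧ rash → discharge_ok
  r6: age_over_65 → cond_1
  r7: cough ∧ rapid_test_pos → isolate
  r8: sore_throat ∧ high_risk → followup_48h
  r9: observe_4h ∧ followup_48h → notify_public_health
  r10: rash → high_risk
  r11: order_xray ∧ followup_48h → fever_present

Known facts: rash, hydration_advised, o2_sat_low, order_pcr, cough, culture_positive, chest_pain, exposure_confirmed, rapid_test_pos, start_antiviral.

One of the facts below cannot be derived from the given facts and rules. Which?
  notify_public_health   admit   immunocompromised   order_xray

notify_public_health

[1] r4 [culture_positive ∧ rash → admit]; r7 [cough ∧ rapid_test_pos → isolate]; r10 [rash → high_risk]. ⇒ new: admit, isolate, high_risk.
[2] r2 [isolate ∧ start_antiviral → immunocompromised]; r3 [admit ∧ order_pcr → sore_throat]. ⇒ new: immunocompromised, sore_throat.
[3] r1 [immunocompromised ∧ culture_positive → order_xray]; r8 [sore_throat ∧ high_risk → followup_48h]. ⇒ new: order_xray, followup_48h.
[4] r5 [order_xray ∧ rash → discharge_ok]; r11 [order_xray ∧ followup_48h → fever_present]. ⇒ new: discharge_ok, fever_present.
Derived: immunocompromised (round 2), order_xray (round 3), admit (round 1). notify_public_health never appears in any round.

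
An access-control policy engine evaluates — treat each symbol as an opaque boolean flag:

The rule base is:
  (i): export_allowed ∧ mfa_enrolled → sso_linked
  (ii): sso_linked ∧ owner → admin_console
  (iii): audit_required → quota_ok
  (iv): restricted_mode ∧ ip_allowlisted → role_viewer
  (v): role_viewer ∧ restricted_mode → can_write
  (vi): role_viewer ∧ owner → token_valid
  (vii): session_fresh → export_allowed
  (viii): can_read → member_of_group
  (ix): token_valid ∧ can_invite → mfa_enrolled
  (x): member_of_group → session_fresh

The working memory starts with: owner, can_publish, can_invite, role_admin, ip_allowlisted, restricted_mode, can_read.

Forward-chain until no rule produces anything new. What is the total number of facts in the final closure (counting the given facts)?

Round 1 fires (iv), (viii), giving role_viewer, member_of_group.
Round 2 fires (v), (vi), (x), giving can_write, token_valid, session_fresh.
Round 3 fires (vii), (ix), giving export_allowed, mfa_enrolled.
Round 4 fires (i), giving sso_linked.
Round 5 fires (ii), giving admin_console.
Closure: {admin_console, can_invite, can_publish, can_read, can_write, export_allowed, ip_allowlisted, member_of_group, mfa_enrolled, owner, restricted_mode, role_admin, role_viewer, session_fresh, sso_linked, token_valid} — 16 facts.

16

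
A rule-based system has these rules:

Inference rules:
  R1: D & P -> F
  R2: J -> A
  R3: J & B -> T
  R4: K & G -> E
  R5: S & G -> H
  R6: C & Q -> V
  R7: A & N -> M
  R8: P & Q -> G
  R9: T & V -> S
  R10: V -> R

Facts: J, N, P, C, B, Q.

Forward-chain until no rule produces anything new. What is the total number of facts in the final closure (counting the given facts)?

14

Round 1: R2 [J -> A]; R3 [J & B -> T]; R6 [C & Q -> V]; R8 [P & Q -> G]. New: A, T, V, G.
Round 2: R7 [A & N -> M]; R9 [T & V -> S]; R10 [V -> R]. New: M, S, R.
Round 3: R5 [S & G -> H]. New: H.
Closure: {A, B, C, G, H, J, M, N, P, Q, R, S, T, V} — 14 facts.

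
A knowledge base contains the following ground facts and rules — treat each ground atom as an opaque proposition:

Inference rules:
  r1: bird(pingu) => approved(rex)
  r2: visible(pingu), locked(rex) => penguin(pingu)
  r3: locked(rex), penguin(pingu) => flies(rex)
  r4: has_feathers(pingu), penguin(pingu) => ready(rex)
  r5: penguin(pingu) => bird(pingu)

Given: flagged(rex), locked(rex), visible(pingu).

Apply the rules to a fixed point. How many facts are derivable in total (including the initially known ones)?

7

Round 1 fires r2, giving penguin(pingu).
Round 2 fires r3, r5, giving flies(rex), bird(pingu).
Round 3 fires r1, giving approved(rex).
Closure: {approved(rex), bird(pingu), flagged(rex), flies(rex), locked(rex), penguin(pingu), visible(pingu)} — 7 facts.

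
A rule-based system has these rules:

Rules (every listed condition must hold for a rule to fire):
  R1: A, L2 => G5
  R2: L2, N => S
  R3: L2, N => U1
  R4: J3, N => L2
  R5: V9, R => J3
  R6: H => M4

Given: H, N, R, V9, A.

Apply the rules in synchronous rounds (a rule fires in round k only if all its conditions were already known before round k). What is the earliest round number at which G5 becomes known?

3

Round 1 fires R5, R6, giving J3, M4.
Round 2 fires R4, giving L2.
Round 3 fires R1, R2, R3, giving G5, S, U1.
G5 first appears in round 3.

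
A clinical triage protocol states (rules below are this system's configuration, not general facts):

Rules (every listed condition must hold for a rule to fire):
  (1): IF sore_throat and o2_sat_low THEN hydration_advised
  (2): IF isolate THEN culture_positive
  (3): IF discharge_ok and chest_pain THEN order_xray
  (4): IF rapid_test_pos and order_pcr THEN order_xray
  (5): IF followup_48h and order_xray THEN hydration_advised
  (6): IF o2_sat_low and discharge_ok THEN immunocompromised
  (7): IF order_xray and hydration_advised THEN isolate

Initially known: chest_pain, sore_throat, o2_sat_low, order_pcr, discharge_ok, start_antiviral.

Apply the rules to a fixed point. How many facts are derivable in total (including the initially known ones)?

11

[1] (1) [IF sore_throat and o2_sat_low THEN hydration_advised]; (3) [IF discharge_ok and chest_pain THEN order_xray]; (6) [IF o2_sat_low and discharge_ok THEN immunocompromised]. ⇒ new: hydration_advised, order_xray, immunocompromised.
[2] (7) [IF order_xray and hydration_advised THEN isolate]. ⇒ new: isolate.
[3] (2) [IF isolate THEN culture_positive]. ⇒ new: culture_positive.
Closure: {chest_pain, culture_positive, discharge_ok, hydration_advised, immunocompromised, isolate, o2_sat_low, order_pcr, order_xray, sore_throat, start_antiviral} — 11 facts.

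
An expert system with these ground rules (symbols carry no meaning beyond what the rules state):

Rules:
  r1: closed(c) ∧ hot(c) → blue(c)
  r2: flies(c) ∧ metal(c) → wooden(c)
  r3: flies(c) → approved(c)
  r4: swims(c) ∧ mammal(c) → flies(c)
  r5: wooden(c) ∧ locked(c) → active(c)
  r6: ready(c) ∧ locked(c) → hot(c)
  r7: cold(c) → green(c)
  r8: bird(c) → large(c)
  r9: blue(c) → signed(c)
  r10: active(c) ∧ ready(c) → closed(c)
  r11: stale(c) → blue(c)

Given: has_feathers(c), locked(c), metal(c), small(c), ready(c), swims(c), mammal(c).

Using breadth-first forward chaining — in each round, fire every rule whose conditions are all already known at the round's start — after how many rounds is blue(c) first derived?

Round 1: r4 [swims(c) ∧ mammal(c) → flies(c)]; r6 [ready(c) ∧ locked(c) → hot(c)]. Adds flies(c), hot(c).
Round 2: r2 [flies(c) ∧ metal(c) → wooden(c)]; r3 [flies(c) → approved(c)]. Adds wooden(c), approved(c).
Round 3: r5 [wooden(c) ∧ locked(c) → active(c)]. Adds active(c).
Round 4: r10 [active(c) ∧ ready(c) → closed(c)]. Adds closed(c).
Round 5: r1 [closed(c) ∧ hot(c) → blue(c)]. Adds blue(c).
blue(c) first appears in round 5.

5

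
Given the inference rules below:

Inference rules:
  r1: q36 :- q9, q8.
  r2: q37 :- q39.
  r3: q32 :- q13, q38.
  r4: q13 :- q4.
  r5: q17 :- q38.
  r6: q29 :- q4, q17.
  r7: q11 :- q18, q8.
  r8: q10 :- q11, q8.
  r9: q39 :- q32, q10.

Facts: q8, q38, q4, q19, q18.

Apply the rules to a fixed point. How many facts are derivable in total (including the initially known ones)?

13

Round 1: r4 [q13 :- q4.]; r5 [q17 :- q38.]; r7 [q11 :- q18, q8.]. Adds q13, q17, q11.
Round 2: r3 [q32 :- q13, q38.]; r6 [q29 :- q4, q17.]; r8 [q10 :- q11, q8.]. Adds q32, q29, q10.
Round 3: r9 [q39 :- q32, q10.]. Adds q39.
Round 4: r2 [q37 :- q39.]. Adds q37.
Closure: {q10, q11, q13, q17, q18, q19, q29, q32, q37, q38, q39, q4, q8} — 13 facts.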